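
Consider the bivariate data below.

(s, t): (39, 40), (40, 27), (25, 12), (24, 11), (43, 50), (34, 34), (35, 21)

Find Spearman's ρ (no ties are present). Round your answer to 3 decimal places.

0.821

Rank s: 5, 6, 2, 1, 7, 3, 4
Rank t: 6, 4, 2, 1, 7, 5, 3
d = rank(s) − rank(t): -1, 2, 0, 0, 0, -2, 1; Σd² = 10
ρ = 1 − 6Σd² / [n(n²−1)] = 1 − 6×10 / (7×48) = 1 − 60/336 ≈ 0.821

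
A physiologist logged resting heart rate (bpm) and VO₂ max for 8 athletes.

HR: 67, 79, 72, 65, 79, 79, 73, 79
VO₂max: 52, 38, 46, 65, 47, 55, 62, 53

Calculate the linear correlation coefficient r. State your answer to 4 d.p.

-0.5364

n = 8, Σx = 593, Σy = 418, Σx² = 44191, Σy² = 22376, Σxy = 30794
nΣxy − ΣxΣy = 246352 − 247874 = -1522
nΣx² − (Σx)² = 353528 − 351649 = 1879; nΣy² − (Σy)² = 179008 − 174724 = 4284
r = -1522 / √(1879 × 4284) = -1522 / 2837.1880 ≈ -0.5364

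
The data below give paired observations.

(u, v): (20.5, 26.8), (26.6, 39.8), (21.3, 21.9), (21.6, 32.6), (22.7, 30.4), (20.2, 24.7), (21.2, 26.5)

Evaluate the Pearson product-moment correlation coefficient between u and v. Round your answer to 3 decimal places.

n = 7, Σu = 154.1, Σv = 202.7, Σu² = 3420.83, Σv² = 6081.15, Σuv = 4529.53
nΣuv − ΣuΣv = 31706.71 − 31236.07 = 470.64
nΣu² − (Σu)² = 23945.81 − 23746.81 = 199; nΣv² − (Σv)² = 42568.05 − 41087.29 = 1480.76
r = 470.64 / √(199 × 1480.76) = 470.64 / 542.8363 ≈ 0.867

0.867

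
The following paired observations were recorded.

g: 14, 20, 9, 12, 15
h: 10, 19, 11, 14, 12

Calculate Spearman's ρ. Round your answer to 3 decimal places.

0.500

Rank g: 3, 5, 1, 2, 4
Rank h: 1, 5, 2, 4, 3
d = rank(g) − rank(h): 2, 0, -1, -2, 1; Σd² = 10
ρ = 1 − 6Σd² / [n(n²−1)] = 1 − 6×10 / (5×24) = 1 − 60/120 ≈ 0.500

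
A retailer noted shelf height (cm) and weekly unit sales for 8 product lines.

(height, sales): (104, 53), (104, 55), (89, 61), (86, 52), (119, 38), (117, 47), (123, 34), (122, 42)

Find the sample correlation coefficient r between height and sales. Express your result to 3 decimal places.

-0.845

n = 8, Σx = 864, Σy = 382, Σx² = 94812, Σy² = 18832, Σxy = 40460
nΣxy − ΣxΣy = 323680 − 330048 = -6368
nΣx² − (Σx)² = 758496 − 746496 = 12000; nΣy² − (Σy)² = 150656 − 145924 = 4732
r = -6368 / √(12000 × 4732) = -6368 / 7535.5159 ≈ -0.845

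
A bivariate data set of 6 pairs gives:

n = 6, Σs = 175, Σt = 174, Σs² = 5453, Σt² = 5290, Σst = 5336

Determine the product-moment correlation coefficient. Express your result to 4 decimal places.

r = (nΣst − ΣsΣt) / √[(nΣs² − (Σs)²)(nΣt² − (Σt)²)]
Numerator: 6×5336 − 175×174 = 1566
Denominator: √[(32718 − 30625)(31740 − 30276)] = √[2093 × 1464] = 1750.4719
r = 1566 / 1750.4719 ≈ 0.8946

0.8946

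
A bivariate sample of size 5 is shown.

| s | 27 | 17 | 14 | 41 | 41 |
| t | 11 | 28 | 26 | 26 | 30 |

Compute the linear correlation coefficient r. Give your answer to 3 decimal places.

n = 5, Σs = 140, Σt = 121, Σs² = 4576, Σt² = 3157, Σst = 3433
nΣst − ΣsΣt = 17165 − 16940 = 225
nΣs² − (Σs)² = 22880 − 19600 = 3280; nΣt² − (Σt)² = 15785 − 14641 = 1144
r = 225 / √(3280 × 1144) = 225 / 1937.0906 ≈ 0.116

0.116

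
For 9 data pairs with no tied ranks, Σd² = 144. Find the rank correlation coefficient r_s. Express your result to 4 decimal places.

ρ = 1 − 6Σd² / [n(n²−1)] = 1 − 6×144 / (9×80)
  = 1 − 864/720 = 1 − 1.20000 ≈ -0.2000

-0.2000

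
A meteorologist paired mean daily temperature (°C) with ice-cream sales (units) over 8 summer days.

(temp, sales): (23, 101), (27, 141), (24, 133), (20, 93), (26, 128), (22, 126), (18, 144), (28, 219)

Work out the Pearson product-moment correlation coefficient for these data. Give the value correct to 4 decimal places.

n = 8, Σx = 188, Σy = 1085, Σx² = 4502, Σy² = 157377, Σxy = 26006
nΣxy − ΣxΣy = 208048 − 203980 = 4068
nΣx² − (Σx)² = 36016 − 35344 = 672; nΣy² − (Σy)² = 1259016 − 1177225 = 81791
r = 4068 / √(672 × 81791) = 4068 / 7413.7408 ≈ 0.5487

0.5487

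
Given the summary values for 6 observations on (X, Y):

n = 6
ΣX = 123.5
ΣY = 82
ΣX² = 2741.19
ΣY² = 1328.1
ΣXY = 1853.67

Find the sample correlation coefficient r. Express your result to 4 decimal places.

r = (nΣXY − ΣXΣY) / √[(nΣX² − (ΣX)²)(nΣY² − (ΣY)²)]
Numerator: 6×1853.67 − 123.5×82 = 995.02
Denominator: √[(16447.14 − 15252.25)(7968.6 − 6724)] = √[1194.89 × 1244.6] = 1219.4917
r = 995.02 / 1219.4917 ≈ 0.8159

0.8159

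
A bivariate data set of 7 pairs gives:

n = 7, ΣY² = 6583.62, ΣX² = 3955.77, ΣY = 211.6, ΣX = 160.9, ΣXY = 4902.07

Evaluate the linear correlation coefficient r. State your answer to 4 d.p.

0.1744

r = (nΣXY − ΣXΣY) / √[(nΣX² − (ΣX)²)(nΣY² − (ΣY)²)]
Numerator: 7×4902.07 − 160.9×211.6 = 268.05
Denominator: √[(27690.39 − 25888.81)(46085.34 − 44774.56)] = √[1801.58 × 1310.78] = 1536.7092
r = 268.05 / 1536.7092 ≈ 0.1744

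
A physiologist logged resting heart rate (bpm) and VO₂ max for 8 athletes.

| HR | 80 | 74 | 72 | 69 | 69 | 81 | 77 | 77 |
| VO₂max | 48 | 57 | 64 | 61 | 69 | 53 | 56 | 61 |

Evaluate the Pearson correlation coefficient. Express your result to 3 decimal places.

-0.836

n = 8, Σx = 599, Σy = 469, Σx² = 45001, Σy² = 27797, Σxy = 34938
nΣxy − ΣxΣy = 279504 − 280931 = -1427
nΣx² − (Σx)² = 360008 − 358801 = 1207; nΣy² − (Σy)² = 222376 − 219961 = 2415
r = -1427 / √(1207 × 2415) = -1427 / 1707.3093 ≈ -0.836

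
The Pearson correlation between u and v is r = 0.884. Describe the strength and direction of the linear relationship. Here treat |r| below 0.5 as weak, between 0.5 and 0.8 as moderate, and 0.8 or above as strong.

r = 0.884 > 0 so the relationship is positive.
|r| = 0.884, which falls in the strong range.

strong positive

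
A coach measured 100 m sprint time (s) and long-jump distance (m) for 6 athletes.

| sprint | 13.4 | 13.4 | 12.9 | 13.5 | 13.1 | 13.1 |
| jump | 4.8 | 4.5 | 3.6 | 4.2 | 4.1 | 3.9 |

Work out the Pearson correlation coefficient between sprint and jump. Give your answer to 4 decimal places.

0.8095

n = 6, Σx = 79.4, Σy = 25.1, Σx² = 1051, Σy² = 105.91, Σxy = 332.56
nΣxy − ΣxΣy = 1995.36 − 1992.94 = 2.42
nΣx² − (Σx)² = 6306 − 6304.36 = 1.64; nΣy² − (Σy)² = 635.46 − 630.01 = 5.45
r = 2.42 / √(1.64 × 5.45) = 2.42 / 2.9896 ≈ 0.8095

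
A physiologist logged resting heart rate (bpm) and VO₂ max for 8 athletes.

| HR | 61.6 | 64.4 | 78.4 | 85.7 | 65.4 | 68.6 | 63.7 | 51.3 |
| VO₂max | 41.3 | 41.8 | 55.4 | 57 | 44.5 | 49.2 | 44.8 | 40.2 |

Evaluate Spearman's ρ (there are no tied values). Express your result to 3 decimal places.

0.929

Rank HR: 2, 4, 7, 8, 5, 6, 3, 1
Rank VO₂max: 2, 3, 7, 8, 4, 6, 5, 1
d = rank(HR) − rank(VO₂max): 0, 1, 0, 0, 1, 0, -2, 0; Σd² = 6
ρ = 1 − 6Σd² / [n(n²−1)] = 1 − 6×6 / (8×63) = 1 − 36/504 ≈ 0.929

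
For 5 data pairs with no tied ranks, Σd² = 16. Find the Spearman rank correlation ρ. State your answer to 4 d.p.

ρ = 1 − 6Σd² / [n(n²−1)] = 1 − 6×16 / (5×24)
  = 1 − 96/120 = 1 − 0.80000 ≈ 0.2000

0.2000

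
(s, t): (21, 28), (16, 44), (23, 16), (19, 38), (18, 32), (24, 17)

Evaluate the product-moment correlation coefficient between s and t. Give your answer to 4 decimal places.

-0.9508

n = 6, Σs = 121, Σt = 175, Σs² = 2487, Σt² = 5733, Σst = 3366
nΣst − ΣsΣt = 20196 − 21175 = -979
nΣs² − (Σs)² = 14922 − 14641 = 281; nΣt² − (Σt)² = 34398 − 30625 = 3773
r = -979 / √(281 × 3773) = -979 / 1029.6665 ≈ -0.9508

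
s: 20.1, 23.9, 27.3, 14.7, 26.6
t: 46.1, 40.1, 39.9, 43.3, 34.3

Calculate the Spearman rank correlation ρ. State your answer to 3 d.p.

-0.800

Rank s: 2, 3, 5, 1, 4
Rank t: 5, 3, 2, 4, 1
d = rank(s) − rank(t): -3, 0, 3, -3, 3; Σd² = 36
ρ = 1 − 6Σd² / [n(n²−1)] = 1 − 6×36 / (5×24) = 1 − 216/120 ≈ -0.800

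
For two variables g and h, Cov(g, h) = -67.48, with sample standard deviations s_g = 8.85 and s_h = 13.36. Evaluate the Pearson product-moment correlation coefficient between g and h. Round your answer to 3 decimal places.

r = Cov(g,h) / (s_g · s_h) = -67.48 / (8.85 × 13.36)
  = -67.48 / 118.2360 ≈ -0.571

-0.571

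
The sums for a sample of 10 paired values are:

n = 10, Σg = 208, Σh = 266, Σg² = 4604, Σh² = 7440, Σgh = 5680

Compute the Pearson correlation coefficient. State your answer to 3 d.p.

r = (nΣgh − ΣgΣh) / √[(nΣg² − (Σg)²)(nΣh² − (Σh)²)]
Numerator: 10×5680 − 208×266 = 1472
Denominator: √[(46040 − 43264)(74400 − 70756)] = √[2776 × 3644] = 3180.5257
r = 1472 / 3180.5257 ≈ 0.463

0.463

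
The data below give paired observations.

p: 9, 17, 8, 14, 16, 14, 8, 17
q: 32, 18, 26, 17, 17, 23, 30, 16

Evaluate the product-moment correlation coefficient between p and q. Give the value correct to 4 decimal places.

-0.9055

n = 8, Σp = 103, Σq = 179, Σp² = 1435, Σq² = 4287, Σpq = 2146
nΣpq − ΣpΣq = 17168 − 18437 = -1269
nΣp² − (Σp)² = 11480 − 10609 = 871; nΣq² − (Σq)² = 34296 − 32041 = 2255
r = -1269 / √(871 × 2255) = -1269 / 1401.4653 ≈ -0.9055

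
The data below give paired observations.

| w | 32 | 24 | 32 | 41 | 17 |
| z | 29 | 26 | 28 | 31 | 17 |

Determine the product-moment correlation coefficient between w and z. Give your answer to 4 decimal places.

n = 5, Σw = 146, Σz = 131, Σw² = 4594, Σz² = 3551, Σwz = 4008
nΣwz − ΣwΣz = 20040 − 19126 = 914
nΣw² − (Σw)² = 22970 − 21316 = 1654; nΣz² − (Σz)² = 17755 − 17161 = 594
r = 914 / √(1654 × 594) = 914 / 991.1993 ≈ 0.9221

0.9221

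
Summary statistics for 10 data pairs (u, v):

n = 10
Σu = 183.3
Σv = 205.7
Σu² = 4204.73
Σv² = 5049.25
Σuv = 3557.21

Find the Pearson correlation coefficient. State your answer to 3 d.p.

-0.257

r = (nΣuv − ΣuΣv) / √[(nΣu² − (Σu)²)(nΣv² − (Σv)²)]
Numerator: 10×3557.21 − 183.3×205.7 = -2132.71
Denominator: √[(42047.3 − 33598.89)(50492.5 − 42312.49)] = √[8448.41 × 8180.01] = 8313.1269
r = -2132.71 / 8313.1269 ≈ -0.257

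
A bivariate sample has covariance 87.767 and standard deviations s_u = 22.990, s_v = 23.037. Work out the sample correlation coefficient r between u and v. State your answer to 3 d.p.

r = Cov(u,v) / (s_u · s_v) = 87.767 / (22.990 × 23.037)
  = 87.767 / 529.6206 ≈ 0.166

0.166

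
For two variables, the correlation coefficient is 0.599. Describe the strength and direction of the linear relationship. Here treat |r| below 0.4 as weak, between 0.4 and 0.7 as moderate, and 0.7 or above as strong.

r = 0.599 > 0 so the relationship is positive.
|r| = 0.599, which falls in the moderate range.

moderate positive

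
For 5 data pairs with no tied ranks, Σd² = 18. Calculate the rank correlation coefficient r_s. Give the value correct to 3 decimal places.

0.100

ρ = 1 − 6Σd² / [n(n²−1)] = 1 − 6×18 / (5×24)
  = 1 − 108/120 = 1 − 0.9000 ≈ 0.100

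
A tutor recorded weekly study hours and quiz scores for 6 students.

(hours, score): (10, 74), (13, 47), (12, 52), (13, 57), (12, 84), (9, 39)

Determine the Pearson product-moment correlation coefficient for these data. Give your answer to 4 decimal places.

n = 6, Σx = 69, Σy = 353, Σx² = 807, Σy² = 22215, Σxy = 4075
nΣxy − ΣxΣy = 24450 − 24357 = 93
nΣx² − (Σx)² = 4842 − 4761 = 81; nΣy² − (Σy)² = 133290 − 124609 = 8681
r = 93 / √(81 × 8681) = 93 / 838.5470 ≈ 0.1109

0.1109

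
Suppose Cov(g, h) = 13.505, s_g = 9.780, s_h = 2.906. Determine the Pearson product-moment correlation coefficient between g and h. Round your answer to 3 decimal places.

r = Cov(g,h) / (s_g · s_h) = 13.505 / (9.780 × 2.906)
  = 13.505 / 28.4207 ≈ 0.475

0.475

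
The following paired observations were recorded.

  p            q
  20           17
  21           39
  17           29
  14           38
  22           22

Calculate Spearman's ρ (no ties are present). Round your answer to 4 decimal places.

-0.2000

Rank p: 3, 4, 2, 1, 5
Rank q: 1, 5, 3, 4, 2
d = rank(p) − rank(q): 2, -1, -1, -3, 3; Σd² = 24
ρ = 1 − 6Σd² / [n(n²−1)] = 1 − 6×24 / (5×24) = 1 − 144/120 ≈ -0.2000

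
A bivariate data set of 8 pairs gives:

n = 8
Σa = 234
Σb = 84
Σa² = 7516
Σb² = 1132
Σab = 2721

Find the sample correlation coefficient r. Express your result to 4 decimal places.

r = (nΣab − ΣaΣb) / √[(nΣa² − (Σa)²)(nΣb² − (Σb)²)]
Numerator: 8×2721 − 234×84 = 2112
Denominator: √[(60128 − 54756)(9056 − 7056)] = √[5372 × 2000] = 3277.8041
r = 2112 / 3277.8041 ≈ 0.6443

0.6443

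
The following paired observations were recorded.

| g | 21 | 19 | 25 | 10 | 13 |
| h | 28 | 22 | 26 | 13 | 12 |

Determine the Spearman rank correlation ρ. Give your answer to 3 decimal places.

Rank g: 4, 3, 5, 1, 2
Rank h: 5, 3, 4, 2, 1
d = rank(g) − rank(h): -1, 0, 1, -1, 1; Σd² = 4
ρ = 1 − 6Σd² / [n(n²−1)] = 1 − 6×4 / (5×24) = 1 − 24/120 ≈ 0.800

0.800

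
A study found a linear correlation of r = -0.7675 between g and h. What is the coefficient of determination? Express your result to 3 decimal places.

0.589

r² = (-0.7675)² = 0.589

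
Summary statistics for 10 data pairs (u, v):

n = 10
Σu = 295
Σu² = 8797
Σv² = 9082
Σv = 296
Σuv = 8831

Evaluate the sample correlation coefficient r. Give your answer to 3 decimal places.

r = (nΣuv − ΣuΣv) / √[(nΣu² − (Σu)²)(nΣv² − (Σv)²)]
Numerator: 10×8831 − 295×296 = 990
Denominator: √[(87970 − 87025)(90820 − 87616)] = √[945 × 3204] = 1740.0517
r = 990 / 1740.0517 ≈ 0.569

0.569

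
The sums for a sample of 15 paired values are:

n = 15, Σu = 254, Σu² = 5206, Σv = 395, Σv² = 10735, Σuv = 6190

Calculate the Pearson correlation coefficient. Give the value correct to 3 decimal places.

-0.908

r = (nΣuv − ΣuΣv) / √[(nΣu² − (Σu)²)(nΣv² − (Σv)²)]
Numerator: 15×6190 − 254×395 = -7480
Denominator: √[(78090 − 64516)(161025 − 156025)] = √[13574 × 5000] = 8238.3251
r = -7480 / 8238.3251 ≈ -0.908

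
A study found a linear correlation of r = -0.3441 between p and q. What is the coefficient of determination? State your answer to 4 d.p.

0.1184

r² = (-0.3441)² = 0.1184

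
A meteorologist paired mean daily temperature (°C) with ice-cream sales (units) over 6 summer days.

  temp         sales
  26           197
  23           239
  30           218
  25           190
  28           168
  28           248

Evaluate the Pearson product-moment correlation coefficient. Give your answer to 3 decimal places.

-0.112

n = 6, Σx = 160, Σy = 1260, Σx² = 4298, Σy² = 269282, Σxy = 33557
nΣxy − ΣxΣy = 201342 − 201600 = -258
nΣx² − (Σx)² = 25788 − 25600 = 188; nΣy² − (Σy)² = 1615692 − 1587600 = 28092
r = -258 / √(188 × 28092) = -258 / 2298.1070 ≈ -0.112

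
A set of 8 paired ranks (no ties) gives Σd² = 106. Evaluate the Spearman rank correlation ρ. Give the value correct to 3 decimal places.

-0.262

ρ = 1 − 6Σd² / [n(n²−1)] = 1 − 6×106 / (8×63)
  = 1 − 636/504 = 1 − 1.2619 ≈ -0.262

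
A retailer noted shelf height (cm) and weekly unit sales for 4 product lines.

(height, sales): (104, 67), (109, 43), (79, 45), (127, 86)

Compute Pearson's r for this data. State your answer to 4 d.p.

n = 4, Σx = 419, Σy = 241, Σx² = 45067, Σy² = 15759, Σxy = 26132
nΣxy − ΣxΣy = 104528 − 100979 = 3549
nΣx² − (Σx)² = 180268 − 175561 = 4707; nΣy² − (Σy)² = 63036 − 58081 = 4955
r = 3549 / √(4707 × 4955) = 3549 / 4829.4083 ≈ 0.7349

0.7349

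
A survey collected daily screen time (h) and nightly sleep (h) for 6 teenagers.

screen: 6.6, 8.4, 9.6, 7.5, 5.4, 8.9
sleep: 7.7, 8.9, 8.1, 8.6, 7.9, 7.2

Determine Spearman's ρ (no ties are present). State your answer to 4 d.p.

Rank screen: 2, 4, 6, 3, 1, 5
Rank sleep: 2, 6, 4, 5, 3, 1
d = rank(screen) − rank(sleep): 0, -2, 2, -2, -2, 4; Σd² = 32
ρ = 1 − 6Σd² / [n(n²−1)] = 1 − 6×32 / (6×35) = 1 − 192/210 ≈ 0.0857

0.0857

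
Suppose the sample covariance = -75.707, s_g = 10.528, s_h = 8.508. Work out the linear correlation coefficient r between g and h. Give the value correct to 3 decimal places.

-0.845

r = Cov(g,h) / (s_g · s_h) = -75.707 / (10.528 × 8.508)
  = -75.707 / 89.5722 ≈ -0.845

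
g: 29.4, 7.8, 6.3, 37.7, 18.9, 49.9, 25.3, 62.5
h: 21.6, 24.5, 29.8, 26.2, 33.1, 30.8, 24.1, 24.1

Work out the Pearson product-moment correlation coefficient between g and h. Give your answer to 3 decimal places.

n = 8, Σg = 237.8, Σh = 214.2, Σg² = 9779.74, Σh² = 5847.16, Σgh = 6280.11
nΣgh − ΣgΣh = 50240.88 − 50936.76 = -695.88
nΣg² − (Σg)² = 78237.92 − 56548.84 = 21689.08; nΣh² − (Σh)² = 46777.28 − 45881.64 = 895.64
r = -695.88 / √(21689.08 × 895.64) = -695.88 / 4407.4491 ≈ -0.158

-0.158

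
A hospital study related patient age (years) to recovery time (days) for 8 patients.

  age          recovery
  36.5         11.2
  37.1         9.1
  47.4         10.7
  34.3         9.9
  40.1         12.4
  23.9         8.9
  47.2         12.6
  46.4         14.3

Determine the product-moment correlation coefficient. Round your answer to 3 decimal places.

0.723

n = 8, Σx = 312.9, Σy = 89.1, Σx² = 12691.93, Σy² = 1016.97, Σxy = 3561.35
nΣxy − ΣxΣy = 28490.8 − 27879.39 = 611.41
nΣx² − (Σx)² = 101535.44 − 97906.41 = 3629.03; nΣy² − (Σy)² = 8135.76 − 7938.81 = 196.95
r = 611.41 / √(3629.03 × 196.95) = 611.41 / 845.4215 ≈ 0.723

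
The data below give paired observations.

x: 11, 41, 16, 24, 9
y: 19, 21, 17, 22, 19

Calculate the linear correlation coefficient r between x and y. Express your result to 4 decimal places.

n = 5, Σx = 101, Σy = 98, Σx² = 2715, Σy² = 1936, Σxy = 2041
nΣxy − ΣxΣy = 10205 − 9898 = 307
nΣx² − (Σx)² = 13575 − 10201 = 3374; nΣy² − (Σy)² = 9680 − 9604 = 76
r = 307 / √(3374 × 76) = 307 / 506.3833 ≈ 0.6063

0.6063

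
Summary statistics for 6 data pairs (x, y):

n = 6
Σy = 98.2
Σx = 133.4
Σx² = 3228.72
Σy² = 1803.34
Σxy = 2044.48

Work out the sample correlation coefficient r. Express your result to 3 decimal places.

-0.612

r = (nΣxy − ΣxΣy) / √[(nΣx² − (Σx)²)(nΣy² − (Σy)²)]
Numerator: 6×2044.48 − 133.4×98.2 = -833
Denominator: √[(19372.32 − 17795.56)(10820.04 − 9643.24)] = √[1576.76 × 1176.8] = 1362.1788
r = -833 / 1362.1788 ≈ -0.612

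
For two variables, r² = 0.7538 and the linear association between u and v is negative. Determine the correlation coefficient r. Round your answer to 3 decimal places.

-0.868

|r| = √0.7538 = 0.868
The association is negative, so r = −0.868.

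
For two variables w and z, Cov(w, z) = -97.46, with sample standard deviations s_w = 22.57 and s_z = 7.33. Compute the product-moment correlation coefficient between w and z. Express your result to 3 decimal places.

-0.589

r = Cov(w,z) / (s_w · s_z) = -97.46 / (22.57 × 7.33)
  = -97.46 / 165.4381 ≈ -0.589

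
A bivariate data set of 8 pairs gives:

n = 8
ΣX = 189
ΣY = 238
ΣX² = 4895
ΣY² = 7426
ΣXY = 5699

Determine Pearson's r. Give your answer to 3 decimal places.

r = (nΣXY − ΣXΣY) / √[(nΣX² − (ΣX)²)(nΣY² − (ΣY)²)]
Numerator: 8×5699 − 189×238 = 610
Denominator: √[(39160 − 35721)(59408 − 56644)] = √[3439 × 2764] = 3083.0822
r = 610 / 3083.0822 ≈ 0.198

0.198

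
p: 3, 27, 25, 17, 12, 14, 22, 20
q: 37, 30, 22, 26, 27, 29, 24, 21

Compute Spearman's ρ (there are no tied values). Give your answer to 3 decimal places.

Rank p: 1, 8, 7, 4, 2, 3, 6, 5
Rank q: 8, 7, 2, 4, 5, 6, 3, 1
d = rank(p) − rank(q): -7, 1, 5, 0, -3, -3, 3, 4; Σd² = 118
ρ = 1 − 6Σd² / [n(n²−1)] = 1 − 6×118 / (8×63) = 1 − 708/504 ≈ -0.405

-0.405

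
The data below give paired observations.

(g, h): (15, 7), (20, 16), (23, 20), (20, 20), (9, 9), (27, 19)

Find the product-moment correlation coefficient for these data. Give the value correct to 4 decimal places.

n = 6, Σg = 114, Σh = 91, Σg² = 2364, Σh² = 1547, Σgh = 1879
nΣgh − ΣgΣh = 11274 − 10374 = 900
nΣg² − (Σg)² = 14184 − 12996 = 1188; nΣh² − (Σh)² = 9282 − 8281 = 1001
r = 900 / √(1188 × 1001) = 900 / 1090.4990 ≈ 0.8253

0.8253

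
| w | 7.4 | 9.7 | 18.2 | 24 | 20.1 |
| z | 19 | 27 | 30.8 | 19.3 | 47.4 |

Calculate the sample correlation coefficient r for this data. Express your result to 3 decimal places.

0.306

n = 5, Σw = 79.4, Σz = 143.5, Σw² = 1460.1, Σz² = 4657.89, Σwz = 2379
nΣwz − ΣwΣz = 11895 − 11393.9 = 501.1
nΣw² − (Σw)² = 7300.5 − 6304.36 = 996.14; nΣz² − (Σz)² = 23289.45 − 20592.25 = 2697.2
r = 501.1 / √(996.14 × 2697.2) = 501.1 / 1639.1427 ≈ 0.306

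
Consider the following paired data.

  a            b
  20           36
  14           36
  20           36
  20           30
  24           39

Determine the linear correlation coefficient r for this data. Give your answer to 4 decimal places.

n = 5, Σa = 98, Σb = 177, Σa² = 1972, Σb² = 6309, Σab = 3480
nΣab − ΣaΣb = 17400 − 17346 = 54
nΣa² − (Σa)² = 9860 − 9604 = 256; nΣb² − (Σb)² = 31545 − 31329 = 216
r = 54 / √(256 × 216) = 54 / 235.1510 ≈ 0.2296

0.2296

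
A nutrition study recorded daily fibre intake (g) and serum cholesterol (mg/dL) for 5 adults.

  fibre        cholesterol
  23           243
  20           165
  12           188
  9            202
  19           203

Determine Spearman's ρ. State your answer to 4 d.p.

0.3000

Rank fibre: 5, 4, 2, 1, 3
Rank cholesterol: 5, 1, 2, 3, 4
d = rank(fibre) − rank(cholesterol): 0, 3, 0, -2, -1; Σd² = 14
ρ = 1 − 6Σd² / [n(n²−1)] = 1 − 6×14 / (5×24) = 1 − 84/120 ≈ 0.3000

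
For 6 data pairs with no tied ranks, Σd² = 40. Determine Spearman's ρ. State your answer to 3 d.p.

ρ = 1 − 6Σd² / [n(n²−1)] = 1 − 6×40 / (6×35)
  = 1 − 240/210 = 1 − 1.1429 ≈ -0.143

-0.143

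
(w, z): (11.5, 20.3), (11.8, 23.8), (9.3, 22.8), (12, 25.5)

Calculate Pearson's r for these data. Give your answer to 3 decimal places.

n = 4, Σw = 44.6, Σz = 92.4, Σw² = 501.98, Σz² = 2148.62, Σwz = 1032.33
nΣwz − ΣwΣz = 4129.32 − 4121.04 = 8.28
nΣw² − (Σw)² = 2007.92 − 1989.16 = 18.76; nΣz² − (Σz)² = 8594.48 − 8537.76 = 56.72
r = 8.28 / √(18.76 × 56.72) = 8.28 / 32.6200 ≈ 0.254

0.254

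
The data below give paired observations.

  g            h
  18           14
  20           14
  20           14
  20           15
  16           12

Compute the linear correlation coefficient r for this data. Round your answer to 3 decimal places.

n = 5, Σg = 94, Σh = 69, Σg² = 1780, Σh² = 957, Σgh = 1304
nΣgh − ΣgΣh = 6520 − 6486 = 34
nΣg² − (Σg)² = 8900 − 8836 = 64; nΣh² − (Σh)² = 4785 − 4761 = 24
r = 34 / √(64 × 24) = 34 / 39.1918 ≈ 0.868

0.868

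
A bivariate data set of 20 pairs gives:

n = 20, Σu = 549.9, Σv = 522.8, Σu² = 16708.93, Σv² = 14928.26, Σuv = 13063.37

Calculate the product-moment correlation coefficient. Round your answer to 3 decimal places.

-0.926

r = (nΣuv − ΣuΣv) / √[(nΣu² − (Σu)²)(nΣv² − (Σv)²)]
Numerator: 20×13063.37 − 549.9×522.8 = -26220.32
Denominator: √[(334178.6 − 302390.01)(298565.2 − 273319.84)] = √[31788.59 × 25245.36] = 28328.6851
r = -26220.32 / 28328.6851 ≈ -0.926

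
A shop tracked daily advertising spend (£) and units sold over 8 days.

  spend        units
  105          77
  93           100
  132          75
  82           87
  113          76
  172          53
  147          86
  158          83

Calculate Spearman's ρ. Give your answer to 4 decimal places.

Rank spend: 3, 2, 5, 1, 4, 8, 6, 7
Rank units: 4, 8, 2, 7, 3, 1, 6, 5
d = rank(spend) − rank(units): -1, -6, 3, -6, 1, 7, 0, 2; Σd² = 136
ρ = 1 − 6Σd² / [n(n²−1)] = 1 − 6×136 / (8×63) = 1 − 816/504 ≈ -0.6190

-0.6190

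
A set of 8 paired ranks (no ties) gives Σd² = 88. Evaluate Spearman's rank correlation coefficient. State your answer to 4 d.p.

ρ = 1 − 6Σd² / [n(n²−1)] = 1 − 6×88 / (8×63)
  = 1 − 528/504 = 1 − 1.04762 ≈ -0.0476

-0.0476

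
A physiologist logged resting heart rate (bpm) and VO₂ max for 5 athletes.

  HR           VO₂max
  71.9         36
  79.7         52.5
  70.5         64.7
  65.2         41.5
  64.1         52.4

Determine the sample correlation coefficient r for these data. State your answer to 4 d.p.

0.1170

n = 5, Σx = 351.4, Σy = 247.1, Σx² = 24851.8, Σy² = 12706.35, Σxy = 17398.64
nΣxy − ΣxΣy = 86993.2 − 86830.94 = 162.26
nΣx² − (Σx)² = 124259 − 123481.96 = 777.04; nΣy² − (Σy)² = 63531.75 − 61058.41 = 2473.34
r = 162.26 / √(777.04 × 2473.34) = 162.26 / 1386.3204 ≈ 0.1170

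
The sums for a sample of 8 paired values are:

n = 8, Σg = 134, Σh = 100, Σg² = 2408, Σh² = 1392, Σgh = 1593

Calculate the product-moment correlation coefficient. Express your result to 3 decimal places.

-0.538

r = (nΣgh − ΣgΣh) / √[(nΣg² − (Σg)²)(nΣh² − (Σh)²)]
Numerator: 8×1593 − 134×100 = -656
Denominator: √[(19264 − 17956)(11136 − 10000)] = √[1308 × 1136] = 1218.9701
r = -656 / 1218.9701 ≈ -0.538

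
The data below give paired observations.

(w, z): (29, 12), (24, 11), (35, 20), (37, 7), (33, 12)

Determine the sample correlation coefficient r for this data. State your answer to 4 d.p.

n = 5, Σw = 158, Σz = 62, Σw² = 5100, Σz² = 858, Σwz = 1967
nΣwz − ΣwΣz = 9835 − 9796 = 39
nΣw² − (Σw)² = 25500 − 24964 = 536; nΣz² − (Σz)² = 4290 − 3844 = 446
r = 39 / √(536 × 446) = 39 / 488.9335 ≈ 0.0798

0.0798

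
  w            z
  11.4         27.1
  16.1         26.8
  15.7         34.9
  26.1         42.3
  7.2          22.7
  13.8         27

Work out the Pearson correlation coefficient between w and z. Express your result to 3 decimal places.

0.916

n = 6, Σw = 90.3, Σz = 180.8, Σw² = 1559.15, Σz² = 5704.24, Σwz = 2928.42
nΣwz − ΣwΣz = 17570.52 − 16326.24 = 1244.28
nΣw² − (Σw)² = 9354.9 − 8154.09 = 1200.81; nΣz² − (Σz)² = 34225.44 − 32688.64 = 1536.8
r = 1244.28 / √(1200.81 × 1536.8) = 1244.28 / 1358.4568 ≈ 0.916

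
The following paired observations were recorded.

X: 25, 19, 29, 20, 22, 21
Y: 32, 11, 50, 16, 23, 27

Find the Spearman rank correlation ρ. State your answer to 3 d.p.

0.943

Rank X: 5, 1, 6, 2, 4, 3
Rank Y: 5, 1, 6, 2, 3, 4
d = rank(X) − rank(Y): 0, 0, 0, 0, 1, -1; Σd² = 2
ρ = 1 − 6Σd² / [n(n²−1)] = 1 − 6×2 / (6×35) = 1 − 12/210 ≈ 0.943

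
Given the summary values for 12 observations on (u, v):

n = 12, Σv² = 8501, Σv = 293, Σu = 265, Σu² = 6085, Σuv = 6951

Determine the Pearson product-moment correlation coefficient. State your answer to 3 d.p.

r = (nΣuv − ΣuΣv) / √[(nΣu² − (Σu)²)(nΣv² − (Σv)²)]
Numerator: 12×6951 − 265×293 = 5767
Denominator: √[(73020 − 70225)(102012 − 85849)] = √[2795 × 16163] = 6721.2785
r = 5767 / 6721.2785 ≈ 0.858

0.858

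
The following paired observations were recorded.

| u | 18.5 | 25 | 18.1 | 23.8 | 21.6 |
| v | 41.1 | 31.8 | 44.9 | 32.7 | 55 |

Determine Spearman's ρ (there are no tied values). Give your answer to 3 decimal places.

-0.700

Rank u: 2, 5, 1, 4, 3
Rank v: 3, 1, 4, 2, 5
d = rank(u) − rank(v): -1, 4, -3, 2, -2; Σd² = 34
ρ = 1 − 6Σd² / [n(n²−1)] = 1 − 6×34 / (5×24) = 1 − 204/120 ≈ -0.700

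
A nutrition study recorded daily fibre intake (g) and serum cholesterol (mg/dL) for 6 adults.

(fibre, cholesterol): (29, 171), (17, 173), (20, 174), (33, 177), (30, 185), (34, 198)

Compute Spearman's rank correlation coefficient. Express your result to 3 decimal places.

Rank fibre: 3, 1, 2, 5, 4, 6
Rank cholesterol: 1, 2, 3, 4, 5, 6
d = rank(fibre) − rank(cholesterol): 2, -1, -1, 1, -1, 0; Σd² = 8
ρ = 1 − 6Σd² / [n(n²−1)] = 1 − 6×8 / (6×35) = 1 − 48/210 ≈ 0.771

0.771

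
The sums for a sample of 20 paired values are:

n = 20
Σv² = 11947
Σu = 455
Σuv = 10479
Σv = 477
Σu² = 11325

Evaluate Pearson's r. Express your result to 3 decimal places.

r = (nΣuv − ΣuΣv) / √[(nΣu² − (Σu)²)(nΣv² − (Σv)²)]
Numerator: 20×10479 − 455×477 = -7455
Denominator: √[(226500 − 207025)(238940 − 227529)] = √[19475 × 11411] = 14907.3547
r = -7455 / 14907.3547 ≈ -0.500

-0.500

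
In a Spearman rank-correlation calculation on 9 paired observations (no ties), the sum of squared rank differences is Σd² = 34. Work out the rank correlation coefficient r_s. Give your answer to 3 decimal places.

ρ = 1 − 6Σd² / [n(n²−1)] = 1 − 6×34 / (9×80)
  = 1 − 204/720 = 1 − 0.2833 ≈ 0.717

0.717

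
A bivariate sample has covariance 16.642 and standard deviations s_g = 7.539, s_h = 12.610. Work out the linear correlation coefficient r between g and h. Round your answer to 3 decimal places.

0.175

r = Cov(g,h) / (s_g · s_h) = 16.642 / (7.539 × 12.610)
  = 16.642 / 95.0668 ≈ 0.175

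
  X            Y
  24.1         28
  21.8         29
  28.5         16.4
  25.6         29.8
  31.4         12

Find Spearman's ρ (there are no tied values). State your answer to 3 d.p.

-0.700

Rank X: 2, 1, 4, 3, 5
Rank Y: 3, 4, 2, 5, 1
d = rank(X) − rank(Y): -1, -3, 2, -2, 4; Σd² = 34
ρ = 1 − 6Σd² / [n(n²−1)] = 1 − 6×34 / (5×24) = 1 − 204/120 ≈ -0.700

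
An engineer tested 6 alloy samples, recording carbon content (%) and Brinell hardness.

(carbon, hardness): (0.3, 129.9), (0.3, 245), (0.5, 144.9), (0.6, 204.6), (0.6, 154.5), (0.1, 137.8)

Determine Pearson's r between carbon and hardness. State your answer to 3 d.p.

0.165

n = 6, Σx = 2.4, Σy = 1016.7, Σx² = 1.16, Σy² = 182615.27, Σxy = 414.16
nΣxy − ΣxΣy = 2484.96 − 2440.08 = 44.88
nΣx² − (Σx)² = 6.96 − 5.76 = 1.2; nΣy² − (Σy)² = 1095691.62 − 1033678.89 = 62012.73
r = 44.88 / √(1.2 × 62012.73) = 44.88 / 272.7916 ≈ 0.165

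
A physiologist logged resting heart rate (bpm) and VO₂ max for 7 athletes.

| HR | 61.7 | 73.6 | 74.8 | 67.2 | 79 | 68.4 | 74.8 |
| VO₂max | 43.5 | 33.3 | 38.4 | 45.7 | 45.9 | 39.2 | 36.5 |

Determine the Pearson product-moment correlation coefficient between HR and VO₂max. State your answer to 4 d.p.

-0.2516

n = 7, Σx = 499.5, Σy = 282.5, Σx² = 35849.33, Σy² = 11539.89, Σxy = 20115.77
nΣxy − ΣxΣy = 140810.39 − 141108.75 = -298.36
nΣx² − (Σx)² = 250945.31 − 249500.25 = 1445.06; nΣy² − (Σy)² = 80779.23 − 79806.25 = 972.98
r = -298.36 / √(1445.06 × 972.98) = -298.36 / 1185.7548 ≈ -0.2516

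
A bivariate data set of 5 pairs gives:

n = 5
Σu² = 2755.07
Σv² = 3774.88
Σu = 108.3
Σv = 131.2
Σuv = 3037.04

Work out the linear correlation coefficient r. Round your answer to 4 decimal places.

0.5295

r = (nΣuv − ΣuΣv) / √[(nΣu² − (Σu)²)(nΣv² − (Σv)²)]
Numerator: 5×3037.04 − 108.3×131.2 = 976.24
Denominator: √[(13775.35 − 11728.89)(18874.4 − 17213.44)] = √[2046.46 × 1660.96] = 1843.6616
r = 976.24 / 1843.6616 ≈ 0.5295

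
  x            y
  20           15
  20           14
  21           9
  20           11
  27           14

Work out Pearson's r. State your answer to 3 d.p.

0.202

n = 5, Σx = 108, Σy = 63, Σx² = 2370, Σy² = 819, Σxy = 1367
nΣxy − ΣxΣy = 6835 − 6804 = 31
nΣx² − (Σx)² = 11850 − 11664 = 186; nΣy² − (Σy)² = 4095 − 3969 = 126
r = 31 / √(186 × 126) = 31 / 153.0882 ≈ 0.202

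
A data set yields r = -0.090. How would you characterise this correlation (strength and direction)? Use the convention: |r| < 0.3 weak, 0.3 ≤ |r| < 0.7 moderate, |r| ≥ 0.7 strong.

weak negative

r = -0.090 < 0 so the relationship is negative.
|r| = 0.090, which falls in the weak range.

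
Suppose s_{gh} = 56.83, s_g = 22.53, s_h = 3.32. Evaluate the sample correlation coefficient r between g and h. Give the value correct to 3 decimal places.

r = Cov(g,h) / (s_g · s_h) = 56.83 / (22.53 × 3.32)
  = 56.83 / 74.7996 ≈ 0.760

0.760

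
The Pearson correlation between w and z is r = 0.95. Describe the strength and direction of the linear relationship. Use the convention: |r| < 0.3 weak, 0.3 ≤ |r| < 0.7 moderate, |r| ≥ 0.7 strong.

strong positive

r = 0.95 > 0 so the relationship is positive.
|r| = 0.95, which falls in the strong range.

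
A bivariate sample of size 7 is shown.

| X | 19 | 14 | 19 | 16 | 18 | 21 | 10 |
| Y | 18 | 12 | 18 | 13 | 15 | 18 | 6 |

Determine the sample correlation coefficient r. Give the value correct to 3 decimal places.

n = 7, ΣX = 117, ΣY = 100, ΣX² = 2039, ΣY² = 1546, ΣXY = 1768
nΣXY − ΣXΣY = 12376 − 11700 = 676
nΣX² − (ΣX)² = 14273 − 13689 = 584; nΣY² − (ΣY)² = 10822 − 10000 = 822
r = 676 / √(584 × 822) = 676 / 692.8550 ≈ 0.976

0.976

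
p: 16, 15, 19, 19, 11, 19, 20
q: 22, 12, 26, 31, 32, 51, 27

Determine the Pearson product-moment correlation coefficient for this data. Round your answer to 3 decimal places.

n = 7, Σp = 119, Σq = 201, Σp² = 2085, Σq² = 6619, Σpq = 3476
nΣpq − ΣpΣq = 24332 − 23919 = 413
nΣp² − (Σp)² = 14595 − 14161 = 434; nΣq² − (Σq)² = 46333 − 40401 = 5932
r = 413 / √(434 × 5932) = 413 / 1604.5211 ≈ 0.257

0.257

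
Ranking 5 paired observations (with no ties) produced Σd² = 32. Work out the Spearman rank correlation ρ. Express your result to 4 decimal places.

ρ = 1 − 6Σd² / [n(n²−1)] = 1 − 6×32 / (5×24)
  = 1 − 192/120 = 1 − 1.60000 ≈ -0.6000

-0.6000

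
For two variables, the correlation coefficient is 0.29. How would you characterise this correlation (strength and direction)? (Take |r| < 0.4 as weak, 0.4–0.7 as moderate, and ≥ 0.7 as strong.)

r = 0.29 > 0 so the relationship is positive.
|r| = 0.29, which falls in the weak range.

weak positive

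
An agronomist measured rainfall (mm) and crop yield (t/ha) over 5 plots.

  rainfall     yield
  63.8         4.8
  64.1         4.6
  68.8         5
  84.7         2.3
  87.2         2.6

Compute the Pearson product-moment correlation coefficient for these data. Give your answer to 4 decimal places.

n = 5, Σx = 368.6, Σy = 19.3, Σx² = 27690.62, Σy² = 81.25, Σxy = 1366.63
nΣxy − ΣxΣy = 6833.15 − 7113.98 = -280.83
nΣx² − (Σx)² = 138453.1 − 135865.96 = 2587.14; nΣy² − (Σy)² = 406.25 − 372.49 = 33.76
r = -280.83 / √(2587.14 × 33.76) = -280.83 / 295.5365 ≈ -0.9502

-0.9502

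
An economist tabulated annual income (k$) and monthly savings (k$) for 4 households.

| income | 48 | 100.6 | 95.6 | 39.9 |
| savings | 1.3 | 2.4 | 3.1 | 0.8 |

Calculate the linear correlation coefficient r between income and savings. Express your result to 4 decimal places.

n = 4, Σx = 284.1, Σy = 7.6, Σx² = 23155.73, Σy² = 17.7, Σxy = 632.12
nΣxy − ΣxΣy = 2528.48 − 2159.16 = 369.32
nΣx² − (Σx)² = 92622.92 − 80712.81 = 11910.11; nΣy² − (Σy)² = 70.8 − 57.76 = 13.04
r = 369.32 / √(11910.11 × 13.04) = 369.32 / 394.0911 ≈ 0.9371

0.9371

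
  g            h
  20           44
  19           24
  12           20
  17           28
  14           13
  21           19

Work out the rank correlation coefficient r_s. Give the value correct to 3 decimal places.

0.257

Rank g: 5, 4, 1, 3, 2, 6
Rank h: 6, 4, 3, 5, 1, 2
d = rank(g) − rank(h): -1, 0, -2, -2, 1, 4; Σd² = 26
ρ = 1 − 6Σd² / [n(n²−1)] = 1 − 6×26 / (6×35) = 1 − 156/210 ≈ 0.257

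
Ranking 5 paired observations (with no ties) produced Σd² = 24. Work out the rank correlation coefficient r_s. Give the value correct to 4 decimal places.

ρ = 1 − 6Σd² / [n(n²−1)] = 1 − 6×24 / (5×24)
  = 1 − 144/120 = 1 − 1.20000 ≈ -0.2000

-0.2000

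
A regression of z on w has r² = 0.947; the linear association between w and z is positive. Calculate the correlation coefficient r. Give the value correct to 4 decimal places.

|r| = √0.947 = 0.9731
The association is positive, so r = 0.9731.

0.9731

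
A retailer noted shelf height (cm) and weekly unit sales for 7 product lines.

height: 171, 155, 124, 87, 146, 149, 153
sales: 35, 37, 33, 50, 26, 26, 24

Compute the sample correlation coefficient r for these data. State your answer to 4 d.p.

-0.6730

n = 7, Σx = 985, Σy = 231, Σx² = 143137, Σy² = 8111, Σxy = 31504
nΣxy − ΣxΣy = 220528 − 227535 = -7007
nΣx² − (Σx)² = 1001959 − 970225 = 31734; nΣy² − (Σy)² = 56777 − 53361 = 3416
r = -7007 / √(31734 × 3416) = -7007 / 10411.6927 ≈ -0.6730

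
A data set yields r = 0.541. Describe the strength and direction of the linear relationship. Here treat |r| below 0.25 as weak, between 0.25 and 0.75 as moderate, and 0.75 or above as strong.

moderate positive

r = 0.541 > 0 so the relationship is positive.
|r| = 0.541, which falls in the moderate range.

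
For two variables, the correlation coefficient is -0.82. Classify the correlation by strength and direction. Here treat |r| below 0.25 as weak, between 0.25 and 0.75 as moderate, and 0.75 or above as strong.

r = -0.82 < 0 so the relationship is negative.
|r| = 0.82, which falls in the strong range.

strong negative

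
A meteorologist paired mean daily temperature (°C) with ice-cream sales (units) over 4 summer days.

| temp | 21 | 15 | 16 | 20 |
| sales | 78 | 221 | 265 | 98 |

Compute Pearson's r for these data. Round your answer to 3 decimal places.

n = 4, Σx = 72, Σy = 662, Σx² = 1322, Σy² = 134754, Σxy = 11153
nΣxy − ΣxΣy = 44612 − 47664 = -3052
nΣx² − (Σx)² = 5288 − 5184 = 104; nΣy² − (Σy)² = 539016 − 438244 = 100772
r = -3052 / √(104 × 100772) = -3052 / 3237.3273 ≈ -0.943

-0.943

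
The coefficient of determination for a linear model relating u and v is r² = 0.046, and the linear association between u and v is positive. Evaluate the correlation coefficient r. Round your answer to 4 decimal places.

|r| = √0.046 = 0.2145
The association is positive, so r = 0.2145.

0.2145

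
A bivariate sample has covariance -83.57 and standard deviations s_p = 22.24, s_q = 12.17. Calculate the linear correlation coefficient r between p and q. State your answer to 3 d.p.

-0.309

r = Cov(p,q) / (s_p · s_q) = -83.57 / (22.24 × 12.17)
  = -83.57 / 270.6608 ≈ -0.309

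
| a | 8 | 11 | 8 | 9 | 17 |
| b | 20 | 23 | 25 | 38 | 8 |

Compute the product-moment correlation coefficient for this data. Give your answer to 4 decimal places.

n = 5, Σa = 53, Σb = 114, Σa² = 619, Σb² = 3062, Σab = 1091
nΣab − ΣaΣb = 5455 − 6042 = -587
nΣa² − (Σa)² = 3095 − 2809 = 286; nΣb² − (Σb)² = 15310 − 12996 = 2314
r = -587 / √(286 × 2314) = -587 / 813.5134 ≈ -0.7216

-0.7216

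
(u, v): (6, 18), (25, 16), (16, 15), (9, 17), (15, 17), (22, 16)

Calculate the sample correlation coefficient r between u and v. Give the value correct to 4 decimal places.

n = 6, Σu = 93, Σv = 99, Σu² = 1707, Σv² = 1639, Σuv = 1508
nΣuv − ΣuΣv = 9048 − 9207 = -159
nΣu² − (Σu)² = 10242 − 8649 = 1593; nΣv² − (Σv)² = 9834 − 9801 = 33
r = -159 / √(1593 × 33) = -159 / 229.2793 ≈ -0.6935

-0.6935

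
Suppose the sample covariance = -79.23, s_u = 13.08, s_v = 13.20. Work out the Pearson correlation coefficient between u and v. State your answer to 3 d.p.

r = Cov(u,v) / (s_u · s_v) = -79.23 / (13.08 × 13.20)
  = -79.23 / 172.6560 ≈ -0.459

-0.459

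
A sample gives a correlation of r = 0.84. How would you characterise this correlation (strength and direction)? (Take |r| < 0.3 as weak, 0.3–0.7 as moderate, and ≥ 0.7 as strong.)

r = 0.84 > 0 so the relationship is positive.
|r| = 0.84, which falls in the strong range.

strong positive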